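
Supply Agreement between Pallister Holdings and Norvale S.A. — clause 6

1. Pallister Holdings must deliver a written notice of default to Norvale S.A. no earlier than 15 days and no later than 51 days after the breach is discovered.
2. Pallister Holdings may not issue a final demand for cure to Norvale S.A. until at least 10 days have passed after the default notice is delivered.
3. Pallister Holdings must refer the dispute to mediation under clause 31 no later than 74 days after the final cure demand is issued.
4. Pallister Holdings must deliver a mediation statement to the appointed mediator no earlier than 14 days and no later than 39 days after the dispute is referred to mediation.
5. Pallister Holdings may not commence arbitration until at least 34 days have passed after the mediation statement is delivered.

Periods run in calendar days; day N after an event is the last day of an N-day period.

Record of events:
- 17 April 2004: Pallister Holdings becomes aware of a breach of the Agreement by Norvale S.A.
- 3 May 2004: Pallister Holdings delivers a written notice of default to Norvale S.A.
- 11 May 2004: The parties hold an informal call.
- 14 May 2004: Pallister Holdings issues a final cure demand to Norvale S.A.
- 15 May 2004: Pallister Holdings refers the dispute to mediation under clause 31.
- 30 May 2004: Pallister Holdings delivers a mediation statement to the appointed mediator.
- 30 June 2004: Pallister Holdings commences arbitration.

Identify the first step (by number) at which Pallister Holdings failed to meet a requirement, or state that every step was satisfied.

Step 1: the window is 15–51 days after 17 April 2004 (when the breach is discovered), so 2 May 2004 through 7 June 2004; done 3 May 2004, which is between those dates.
Step 2: the earliest permitted date is 10 days after 3 May 2004 (when the default notice is delivered), i.e. 13 May 2004; done 14 May 2004, after the minimum wait.
Step 3: 74 days after 14 May 2004 (when the final cure demand is issued) is 27 July 2004; completed 15 May 2004, before the deadline.
Step 4: the window is 14–39 days after 15 May 2004 (when the dispute is referred to mediation), so 29 May 2004 through 23 June 2004; done 30 May 2004, which is between those dates.
Step 5: the earliest permitted date is 34 days after 30 May 2004 (when the mediation statement is delivered), i.e. 3 July 2004; done 30 June 2004 — 3 days too early.

Step 5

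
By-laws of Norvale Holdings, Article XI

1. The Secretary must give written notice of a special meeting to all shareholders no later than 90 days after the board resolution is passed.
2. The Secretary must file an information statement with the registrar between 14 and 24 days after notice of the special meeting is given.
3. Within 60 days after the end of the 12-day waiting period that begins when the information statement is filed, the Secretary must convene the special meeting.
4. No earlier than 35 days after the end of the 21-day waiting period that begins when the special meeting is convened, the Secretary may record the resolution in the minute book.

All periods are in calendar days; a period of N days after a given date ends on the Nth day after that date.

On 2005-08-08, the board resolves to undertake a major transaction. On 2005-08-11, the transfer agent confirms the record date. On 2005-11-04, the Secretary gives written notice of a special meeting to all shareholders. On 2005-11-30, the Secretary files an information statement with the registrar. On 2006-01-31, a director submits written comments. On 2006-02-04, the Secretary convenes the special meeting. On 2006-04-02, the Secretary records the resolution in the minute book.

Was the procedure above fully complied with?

Step 1: 90 days after 2005-08-08 (when the board resolution is passed) is 2005-11-06; completed 2005-11-04, before the deadline.
Step 2: the window is 14–24 days after 2005-11-04 (when notice of the special meeting is given), so 2005-11-18 through 2005-11-28; done 2005-11-30 — 2 days after the window closed.

No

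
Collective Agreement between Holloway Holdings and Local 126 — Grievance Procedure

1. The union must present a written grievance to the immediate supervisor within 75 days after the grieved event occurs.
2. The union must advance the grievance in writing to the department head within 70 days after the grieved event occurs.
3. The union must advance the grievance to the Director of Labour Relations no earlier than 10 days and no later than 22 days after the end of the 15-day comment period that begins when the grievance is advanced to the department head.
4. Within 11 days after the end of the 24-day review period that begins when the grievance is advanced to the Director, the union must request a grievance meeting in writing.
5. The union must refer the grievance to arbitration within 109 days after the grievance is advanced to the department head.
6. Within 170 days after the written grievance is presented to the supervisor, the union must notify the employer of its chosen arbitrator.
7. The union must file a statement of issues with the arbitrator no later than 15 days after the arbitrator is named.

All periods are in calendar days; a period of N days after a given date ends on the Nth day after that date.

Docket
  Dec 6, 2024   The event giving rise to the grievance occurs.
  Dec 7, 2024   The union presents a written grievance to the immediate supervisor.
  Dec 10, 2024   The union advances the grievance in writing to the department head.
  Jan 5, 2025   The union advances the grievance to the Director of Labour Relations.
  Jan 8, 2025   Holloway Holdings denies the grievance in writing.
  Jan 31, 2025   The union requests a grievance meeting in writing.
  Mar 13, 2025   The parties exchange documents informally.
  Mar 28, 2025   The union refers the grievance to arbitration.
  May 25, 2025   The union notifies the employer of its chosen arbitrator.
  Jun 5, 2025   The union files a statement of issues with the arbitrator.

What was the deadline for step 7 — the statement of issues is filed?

Jun 9, 2025

Step 7 runs from May 25, 2025, when the arbitrator is named. 15 days after May 25, 2025 is Jun 9, 2025.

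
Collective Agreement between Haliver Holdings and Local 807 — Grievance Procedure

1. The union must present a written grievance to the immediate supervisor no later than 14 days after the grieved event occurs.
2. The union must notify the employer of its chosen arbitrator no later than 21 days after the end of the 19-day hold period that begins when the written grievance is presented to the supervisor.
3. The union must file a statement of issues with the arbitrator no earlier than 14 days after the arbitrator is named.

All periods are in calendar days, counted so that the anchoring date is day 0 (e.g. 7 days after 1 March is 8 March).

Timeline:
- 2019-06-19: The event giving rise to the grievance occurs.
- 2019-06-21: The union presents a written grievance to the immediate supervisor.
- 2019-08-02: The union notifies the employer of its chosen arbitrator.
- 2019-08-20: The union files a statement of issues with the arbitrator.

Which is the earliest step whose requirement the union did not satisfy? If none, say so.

Step 2

(1) due by 2019-06-19 + 14 days = 2019-07-03; 2019-06-21 is within that limit.
(2) due by 2019-07-10 + 21 days = 2019-07-31; not done until 2019-08-02, 2 days after the deadline.
The procedure was therefore not followed at step 2.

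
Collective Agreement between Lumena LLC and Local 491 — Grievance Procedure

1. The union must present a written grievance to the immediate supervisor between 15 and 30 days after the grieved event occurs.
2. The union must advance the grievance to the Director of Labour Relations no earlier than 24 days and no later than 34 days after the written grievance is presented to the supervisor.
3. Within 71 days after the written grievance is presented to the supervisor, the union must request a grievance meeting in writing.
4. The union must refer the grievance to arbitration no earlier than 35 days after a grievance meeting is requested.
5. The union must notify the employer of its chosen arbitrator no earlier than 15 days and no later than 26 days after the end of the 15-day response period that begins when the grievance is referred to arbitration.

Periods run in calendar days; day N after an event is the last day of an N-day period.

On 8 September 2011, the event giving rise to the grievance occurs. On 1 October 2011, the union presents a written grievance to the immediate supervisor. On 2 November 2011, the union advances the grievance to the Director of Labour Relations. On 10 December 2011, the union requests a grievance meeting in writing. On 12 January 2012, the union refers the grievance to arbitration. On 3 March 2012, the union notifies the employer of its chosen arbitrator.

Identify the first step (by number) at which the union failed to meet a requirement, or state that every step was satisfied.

Step 1 — 15 and 30 days from 8 September 2011 (when the grieved event occurs) are 23 September 2011 and 8 October 2011 respectively; 1 October 2011 falls inside that range.
Step 2 — 24 and 34 days from 1 October 2011 (when the written grievance is presented to the supervisor) are 25 October 2011 and 4 November 2011 respectively; done 2 November 2011 — within the window.
Step 3 — counting 71 days from 1 October 2011 (when the written grievance is presented to the supervisor) gives a deadline of 11 December 2011; completed 10 December 2011, before the deadline.
Step 4 — must wait 35 days from 10 December 2011 (when a grievance meeting is requested), so not before 14 January 2012; 12 January 2012 is 2 days before the earliest permitted date.
The analysis stops there.

Step 4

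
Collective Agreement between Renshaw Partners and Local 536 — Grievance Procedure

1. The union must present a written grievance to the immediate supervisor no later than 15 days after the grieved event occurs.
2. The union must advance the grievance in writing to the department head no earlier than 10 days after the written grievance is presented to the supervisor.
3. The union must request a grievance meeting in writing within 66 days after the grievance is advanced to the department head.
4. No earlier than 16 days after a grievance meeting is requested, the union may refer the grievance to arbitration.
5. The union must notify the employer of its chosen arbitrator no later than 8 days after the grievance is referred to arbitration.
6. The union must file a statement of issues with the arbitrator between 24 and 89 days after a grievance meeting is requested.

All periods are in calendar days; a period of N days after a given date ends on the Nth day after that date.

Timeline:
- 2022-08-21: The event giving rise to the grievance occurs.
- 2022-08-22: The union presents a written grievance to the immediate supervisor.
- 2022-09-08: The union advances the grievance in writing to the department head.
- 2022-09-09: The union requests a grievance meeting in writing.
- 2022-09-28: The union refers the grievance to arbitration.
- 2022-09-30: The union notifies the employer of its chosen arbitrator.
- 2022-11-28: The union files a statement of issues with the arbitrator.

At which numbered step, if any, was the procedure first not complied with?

None — every step was satisfied

Step 1: 15 days after 2022-08-21 (when the grieved event occurs) is 2022-09-05; 2022-08-22 is within that limit.
Step 2: the earliest permitted date is 10 days after 2022-08-22 (when the written grievance is presented to the supervisor), i.e. 2022-09-01; done 2022-09-08 — permitted.
Step 3: 66 days after 2022-09-08 (when the grievance is advanced to the department head) is 2022-11-13; done 2022-09-09 — timely.
Step 4: the earliest permitted date is 16 days after 2022-09-09 (when a grievance meeting is requested), i.e. 2022-09-25; done 2022-09-28, after the minimum wait.
Step 5: 8 days after 2022-09-28 (when the grievance is referred to arbitration) is 2022-10-06; 2022-09-30 is within that limit.
Step 6: the window is 24–89 days after 2022-09-09 (when a grievance meeting is requested), so 2022-10-03 through 2022-12-07; done 2022-11-28, which is between those dates.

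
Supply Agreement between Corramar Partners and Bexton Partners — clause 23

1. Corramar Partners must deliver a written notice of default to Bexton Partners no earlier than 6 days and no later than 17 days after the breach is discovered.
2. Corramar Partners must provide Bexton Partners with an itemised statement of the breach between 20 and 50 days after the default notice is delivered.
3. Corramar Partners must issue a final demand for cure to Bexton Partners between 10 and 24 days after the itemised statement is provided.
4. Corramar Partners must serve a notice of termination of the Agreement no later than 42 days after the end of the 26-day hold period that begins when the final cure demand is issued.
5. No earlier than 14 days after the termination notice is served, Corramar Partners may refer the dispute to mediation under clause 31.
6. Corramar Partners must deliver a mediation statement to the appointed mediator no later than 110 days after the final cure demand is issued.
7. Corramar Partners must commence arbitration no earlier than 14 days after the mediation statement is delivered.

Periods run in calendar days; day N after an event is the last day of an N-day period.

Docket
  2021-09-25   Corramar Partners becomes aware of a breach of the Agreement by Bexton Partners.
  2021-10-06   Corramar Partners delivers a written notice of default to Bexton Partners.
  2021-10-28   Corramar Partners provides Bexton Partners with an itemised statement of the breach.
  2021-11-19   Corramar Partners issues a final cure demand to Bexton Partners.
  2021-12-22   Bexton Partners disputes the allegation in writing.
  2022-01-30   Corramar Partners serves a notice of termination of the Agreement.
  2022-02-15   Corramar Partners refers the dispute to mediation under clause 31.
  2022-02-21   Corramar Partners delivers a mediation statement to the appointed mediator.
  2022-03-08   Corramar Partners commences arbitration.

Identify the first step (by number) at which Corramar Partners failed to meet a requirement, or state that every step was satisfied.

Step 4

Step 1: the window is 6–17 days after 2021-09-25 (when the breach is discovered), so 2021-10-01 through 2021-10-12; done 2021-10-06 — within the window.
Step 2: the window is 20–50 days after 2021-10-06 (when the default notice is delivered), so 2021-10-26 through 2021-11-25; 2021-10-28 falls inside that range.
Step 3: the window is 10–24 days after 2021-10-28 (when the itemised statement is provided), so 2021-11-07 through 2021-11-21; done 2021-11-19, which is between those dates.
Step 4: 42 days after 2021-12-15 (end of the 26-day hold period, which began when the final cure demand is issued on 2021-11-19) is 2022-01-26; 2022-01-30 misses that deadline by 4 days.
The procedure was therefore not followed at step 4.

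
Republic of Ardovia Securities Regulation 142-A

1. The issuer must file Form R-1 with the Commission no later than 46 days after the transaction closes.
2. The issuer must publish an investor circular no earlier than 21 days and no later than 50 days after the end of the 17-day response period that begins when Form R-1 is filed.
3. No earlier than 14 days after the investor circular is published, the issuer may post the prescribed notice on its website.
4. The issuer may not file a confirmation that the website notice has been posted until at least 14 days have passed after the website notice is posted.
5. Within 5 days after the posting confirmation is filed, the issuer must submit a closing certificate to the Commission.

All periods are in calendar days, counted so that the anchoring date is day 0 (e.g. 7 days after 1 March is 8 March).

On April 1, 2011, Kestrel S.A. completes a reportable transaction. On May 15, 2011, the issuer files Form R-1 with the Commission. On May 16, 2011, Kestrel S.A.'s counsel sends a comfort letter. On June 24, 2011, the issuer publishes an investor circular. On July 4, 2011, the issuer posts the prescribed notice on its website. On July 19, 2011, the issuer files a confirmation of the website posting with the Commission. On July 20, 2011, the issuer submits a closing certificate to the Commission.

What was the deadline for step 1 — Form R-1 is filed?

Step 1 runs from April 1, 2011, when the transaction closes. 46 days after April 1, 2011 is May 17, 2011.

May 17, 2011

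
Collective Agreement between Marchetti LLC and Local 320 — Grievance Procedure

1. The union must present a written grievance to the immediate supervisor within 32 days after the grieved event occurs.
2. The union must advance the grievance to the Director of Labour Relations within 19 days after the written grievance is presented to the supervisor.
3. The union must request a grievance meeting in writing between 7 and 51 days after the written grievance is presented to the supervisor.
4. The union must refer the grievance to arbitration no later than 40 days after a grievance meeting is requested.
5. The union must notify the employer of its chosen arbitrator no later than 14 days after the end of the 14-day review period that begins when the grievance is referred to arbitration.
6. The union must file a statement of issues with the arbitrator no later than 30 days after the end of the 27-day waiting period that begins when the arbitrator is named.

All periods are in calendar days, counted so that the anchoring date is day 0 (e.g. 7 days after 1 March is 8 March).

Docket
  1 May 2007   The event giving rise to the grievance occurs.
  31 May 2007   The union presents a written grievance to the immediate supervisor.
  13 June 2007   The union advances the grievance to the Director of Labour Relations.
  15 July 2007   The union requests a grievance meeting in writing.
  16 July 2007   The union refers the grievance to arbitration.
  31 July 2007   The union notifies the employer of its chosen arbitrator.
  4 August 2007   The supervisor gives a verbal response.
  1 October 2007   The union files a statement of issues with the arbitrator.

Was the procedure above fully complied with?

(1) due by 1 May 2007 + 32 days = 2 June 2007; completed 31 May 2007, before the deadline.
(2) due by 31 May 2007 + 19 days = 19 June 2007; 13 June 2007 is within that limit.
(3) the permitted window runs from 31 May 2007 + 7 = 7 June 2007 to 31 May 2007 + 51 = 21 July 2007; 15 July 2007 falls inside that range.
(4) due by 15 July 2007 + 40 days = 24 August 2007; completed 16 July 2007, before the deadline.
(5) due by 30 July 2007 + 14 days = 13 August 2007; done 31 July 2007 — timely.
(6) due by 27 August 2007 + 30 days = 26 September 2007; 1 October 2007 misses that deadline by 5 days.

No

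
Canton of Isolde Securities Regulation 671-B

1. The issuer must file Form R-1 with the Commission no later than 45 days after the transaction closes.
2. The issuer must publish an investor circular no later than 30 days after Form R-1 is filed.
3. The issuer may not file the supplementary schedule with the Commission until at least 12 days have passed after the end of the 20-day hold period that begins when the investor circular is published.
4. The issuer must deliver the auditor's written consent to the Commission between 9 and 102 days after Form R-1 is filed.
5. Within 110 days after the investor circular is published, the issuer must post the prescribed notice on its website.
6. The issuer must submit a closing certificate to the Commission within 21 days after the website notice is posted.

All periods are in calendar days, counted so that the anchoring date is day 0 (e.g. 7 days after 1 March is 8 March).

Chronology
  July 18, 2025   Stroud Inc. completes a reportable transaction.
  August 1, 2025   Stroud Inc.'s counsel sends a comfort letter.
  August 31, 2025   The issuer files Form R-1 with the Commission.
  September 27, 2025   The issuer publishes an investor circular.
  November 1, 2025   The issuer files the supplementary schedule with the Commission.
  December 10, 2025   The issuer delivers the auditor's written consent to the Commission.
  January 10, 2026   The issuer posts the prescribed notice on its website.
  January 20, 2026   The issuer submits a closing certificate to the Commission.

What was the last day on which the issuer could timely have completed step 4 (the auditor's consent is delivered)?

December 11, 2025

Step 4 runs from August 31, 2025, when Form R-1 is filed. The window is 9–102 days after August 31, 2025; it closes on December 11, 2025.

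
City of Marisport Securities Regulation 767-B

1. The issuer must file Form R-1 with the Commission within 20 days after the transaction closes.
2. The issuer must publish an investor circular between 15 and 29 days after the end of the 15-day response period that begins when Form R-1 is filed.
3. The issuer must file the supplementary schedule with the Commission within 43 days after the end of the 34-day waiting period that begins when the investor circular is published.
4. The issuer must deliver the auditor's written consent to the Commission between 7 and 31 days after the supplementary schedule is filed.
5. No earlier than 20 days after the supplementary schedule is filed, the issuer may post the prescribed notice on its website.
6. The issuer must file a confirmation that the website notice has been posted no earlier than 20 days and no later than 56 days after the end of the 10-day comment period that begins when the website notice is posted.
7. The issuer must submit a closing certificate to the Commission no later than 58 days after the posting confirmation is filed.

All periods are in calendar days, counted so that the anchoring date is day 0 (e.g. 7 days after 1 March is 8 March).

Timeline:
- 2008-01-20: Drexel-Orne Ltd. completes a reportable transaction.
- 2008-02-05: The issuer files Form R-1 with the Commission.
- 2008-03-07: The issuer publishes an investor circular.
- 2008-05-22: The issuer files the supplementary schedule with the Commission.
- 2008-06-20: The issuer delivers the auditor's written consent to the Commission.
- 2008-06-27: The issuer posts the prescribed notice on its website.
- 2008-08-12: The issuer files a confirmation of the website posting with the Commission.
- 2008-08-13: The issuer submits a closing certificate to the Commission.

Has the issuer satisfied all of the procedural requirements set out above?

Step 1: 20 days after 2008-01-20 (when the transaction closes) is 2008-02-09; 2008-02-05 is within that limit.
Step 2: the window is 15–29 days after 2008-02-20 (end of the 15-day response period, which began when Form R-1 is filed on 2008-02-05), so 2008-03-06 through 2008-03-20; done 2008-03-07 — within the window.
Step 3: 43 days after 2008-04-10 (end of the 34-day waiting period, which began when the investor circular is published on 2008-03-07) is 2008-05-23; completed 2008-05-22, before the deadline.
Step 4: the window is 7–31 days after 2008-05-22 (when the supplementary schedule is filed), so 2008-05-29 through 2008-06-22; done 2008-06-20 — within the window.
Step 5: the earliest permitted date is 20 days after 2008-05-22 (when the supplementary schedule is filed), i.e. 2008-06-11; done 2008-06-27, after the minimum wait.
Step 6: the window is 20–56 days after 2008-07-07 (end of the 10-day comment period, which began when the website notice is posted on 2008-06-27), so 2008-07-27 through 2008-09-01; done 2008-08-12, which is between those dates.
Step 7: 58 days after 2008-08-12 (when the posting confirmation is filed) is 2008-10-09; 2008-08-13 is within that limit.

Yes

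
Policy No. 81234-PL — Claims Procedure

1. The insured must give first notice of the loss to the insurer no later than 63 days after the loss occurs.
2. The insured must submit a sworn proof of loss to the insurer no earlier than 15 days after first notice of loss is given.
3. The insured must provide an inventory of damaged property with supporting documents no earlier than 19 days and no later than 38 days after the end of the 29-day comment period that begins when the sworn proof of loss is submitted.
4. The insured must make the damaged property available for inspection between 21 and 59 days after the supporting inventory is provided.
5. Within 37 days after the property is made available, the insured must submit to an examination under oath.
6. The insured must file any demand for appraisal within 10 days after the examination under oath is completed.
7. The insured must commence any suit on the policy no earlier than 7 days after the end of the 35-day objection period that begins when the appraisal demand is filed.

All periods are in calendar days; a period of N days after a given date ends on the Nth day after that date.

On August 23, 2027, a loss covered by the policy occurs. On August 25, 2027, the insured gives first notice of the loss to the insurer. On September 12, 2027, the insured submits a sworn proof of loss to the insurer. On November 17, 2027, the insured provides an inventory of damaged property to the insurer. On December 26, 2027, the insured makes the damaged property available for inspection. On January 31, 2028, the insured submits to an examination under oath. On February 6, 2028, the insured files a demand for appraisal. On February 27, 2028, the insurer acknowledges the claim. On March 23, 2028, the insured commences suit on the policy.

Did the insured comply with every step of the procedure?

Yes

(1) due by August 23, 2027 + 63 days = October 25, 2027; August 25, 2027 is within that limit.
(2) permitted from August 25, 2027 + 15 days = September 9, 2027 onward; September 12, 2027 is on or after that date.
(3) the permitted window runs from October 11, 2027 + 19 = October 30, 2027 to October 11, 2027 + 38 = November 18, 2027; done November 17, 2027, which is between those dates.
(4) the permitted window runs from November 17, 2027 + 21 = December 8, 2027 to November 17, 2027 + 59 = January 15, 2028; done December 26, 2027, which is between those dates.
(5) due by December 26, 2027 + 37 days = February 1, 2028; January 31, 2028 is within that limit.
(6) due by January 31, 2028 + 10 days = February 10, 2028; completed February 6, 2028, before the deadline.
(7) permitted from March 12, 2028 + 7 days = March 19, 2028 onward; done March 23, 2028 — permitted.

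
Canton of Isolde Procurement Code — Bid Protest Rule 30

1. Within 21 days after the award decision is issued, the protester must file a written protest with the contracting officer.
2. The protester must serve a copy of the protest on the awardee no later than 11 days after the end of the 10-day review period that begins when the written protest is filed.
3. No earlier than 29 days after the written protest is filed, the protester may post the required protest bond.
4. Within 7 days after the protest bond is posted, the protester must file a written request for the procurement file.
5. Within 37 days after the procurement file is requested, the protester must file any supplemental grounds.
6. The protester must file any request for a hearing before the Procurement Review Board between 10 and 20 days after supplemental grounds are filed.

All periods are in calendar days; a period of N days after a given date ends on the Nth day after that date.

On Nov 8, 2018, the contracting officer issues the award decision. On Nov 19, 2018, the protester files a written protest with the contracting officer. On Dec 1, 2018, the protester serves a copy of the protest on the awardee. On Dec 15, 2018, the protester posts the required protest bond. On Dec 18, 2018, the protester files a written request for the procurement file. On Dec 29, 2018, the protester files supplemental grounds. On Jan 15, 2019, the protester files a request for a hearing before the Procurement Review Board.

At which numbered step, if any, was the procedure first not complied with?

Step 3

(1) due by Nov 8, 2018 + 21 days = Nov 29, 2018; done Nov 19, 2018 — timely.
(2) due by Nov 29, 2018 + 11 days = Dec 10, 2018; done Dec 1, 2018 — timely.
(3) permitted from Nov 19, 2018 + 29 days = Dec 18, 2018 onward; done Dec 15, 2018 — 3 days too early.
No need to go further; step 3 was not satisfied.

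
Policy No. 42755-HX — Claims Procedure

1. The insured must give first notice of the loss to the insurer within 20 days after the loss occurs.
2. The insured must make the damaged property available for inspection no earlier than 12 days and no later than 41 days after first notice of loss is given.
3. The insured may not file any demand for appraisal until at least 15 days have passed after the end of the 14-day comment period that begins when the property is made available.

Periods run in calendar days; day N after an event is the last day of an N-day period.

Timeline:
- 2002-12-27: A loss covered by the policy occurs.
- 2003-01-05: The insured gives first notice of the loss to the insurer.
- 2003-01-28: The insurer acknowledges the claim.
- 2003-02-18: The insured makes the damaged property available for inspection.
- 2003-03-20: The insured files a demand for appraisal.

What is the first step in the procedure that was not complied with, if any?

(1) due by 2002-12-27 + 20 days = 2003-01-16; 2003-01-05 is within that limit.
(2) the permitted window runs from 2003-01-05 + 12 = 2003-01-17 to 2003-01-05 + 41 = 2003-02-15; 2003-02-18 is 3 days past the end of the window.

Step 2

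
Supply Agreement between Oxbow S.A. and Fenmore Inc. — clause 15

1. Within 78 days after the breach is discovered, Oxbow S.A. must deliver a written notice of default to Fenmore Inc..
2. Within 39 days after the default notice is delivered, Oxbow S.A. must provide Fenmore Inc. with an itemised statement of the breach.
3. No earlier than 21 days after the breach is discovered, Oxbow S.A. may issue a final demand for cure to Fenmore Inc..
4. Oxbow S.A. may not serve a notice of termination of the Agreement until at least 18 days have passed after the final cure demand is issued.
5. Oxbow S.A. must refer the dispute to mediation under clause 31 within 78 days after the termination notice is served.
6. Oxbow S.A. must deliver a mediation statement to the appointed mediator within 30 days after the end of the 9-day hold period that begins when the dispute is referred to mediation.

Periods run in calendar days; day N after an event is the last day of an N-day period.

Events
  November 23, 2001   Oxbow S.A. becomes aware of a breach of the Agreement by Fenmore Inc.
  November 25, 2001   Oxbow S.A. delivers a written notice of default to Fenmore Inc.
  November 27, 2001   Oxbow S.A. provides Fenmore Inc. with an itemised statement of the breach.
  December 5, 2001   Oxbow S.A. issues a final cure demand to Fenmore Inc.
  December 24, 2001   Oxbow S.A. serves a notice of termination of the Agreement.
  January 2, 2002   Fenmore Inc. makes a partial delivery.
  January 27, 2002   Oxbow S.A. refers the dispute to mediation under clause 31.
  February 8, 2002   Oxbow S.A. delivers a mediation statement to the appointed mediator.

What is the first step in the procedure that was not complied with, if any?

Step 1 — counting 78 days from November 23, 2001 (when the breach is discovered) gives a deadline of February 9, 2002; done November 25, 2001 — timely.
Step 2 — counting 39 days from November 25, 2001 (when the default notice is delivered) gives a deadline of January 3, 2002; completed November 27, 2001, before the deadline.
Step 3 — must wait 21 days from November 23, 2001 (when the breach is discovered), so not before December 14, 2001; acted on December 5, 2001, 9 days prematurely.
The procedure was therefore not followed at step 3.

Step 3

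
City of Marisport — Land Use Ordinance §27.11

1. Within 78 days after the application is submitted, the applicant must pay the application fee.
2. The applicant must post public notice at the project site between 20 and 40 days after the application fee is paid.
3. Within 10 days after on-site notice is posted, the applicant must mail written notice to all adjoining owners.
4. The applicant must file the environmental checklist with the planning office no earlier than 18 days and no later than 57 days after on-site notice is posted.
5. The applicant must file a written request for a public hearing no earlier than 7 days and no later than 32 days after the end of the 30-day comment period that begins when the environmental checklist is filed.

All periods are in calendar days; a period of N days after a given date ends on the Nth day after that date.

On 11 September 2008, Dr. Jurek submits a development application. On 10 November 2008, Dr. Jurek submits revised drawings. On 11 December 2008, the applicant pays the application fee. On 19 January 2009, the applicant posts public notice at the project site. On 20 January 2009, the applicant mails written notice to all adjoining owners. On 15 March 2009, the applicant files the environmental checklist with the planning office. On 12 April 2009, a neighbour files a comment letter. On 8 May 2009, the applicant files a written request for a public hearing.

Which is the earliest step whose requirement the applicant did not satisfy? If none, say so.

Step 1: 78 days after 11 September 2008 (when the application is submitted) is 28 November 2008; 11 December 2008 misses that deadline by 13 days.
No need to go further; step 1 was not satisfied.

Step 1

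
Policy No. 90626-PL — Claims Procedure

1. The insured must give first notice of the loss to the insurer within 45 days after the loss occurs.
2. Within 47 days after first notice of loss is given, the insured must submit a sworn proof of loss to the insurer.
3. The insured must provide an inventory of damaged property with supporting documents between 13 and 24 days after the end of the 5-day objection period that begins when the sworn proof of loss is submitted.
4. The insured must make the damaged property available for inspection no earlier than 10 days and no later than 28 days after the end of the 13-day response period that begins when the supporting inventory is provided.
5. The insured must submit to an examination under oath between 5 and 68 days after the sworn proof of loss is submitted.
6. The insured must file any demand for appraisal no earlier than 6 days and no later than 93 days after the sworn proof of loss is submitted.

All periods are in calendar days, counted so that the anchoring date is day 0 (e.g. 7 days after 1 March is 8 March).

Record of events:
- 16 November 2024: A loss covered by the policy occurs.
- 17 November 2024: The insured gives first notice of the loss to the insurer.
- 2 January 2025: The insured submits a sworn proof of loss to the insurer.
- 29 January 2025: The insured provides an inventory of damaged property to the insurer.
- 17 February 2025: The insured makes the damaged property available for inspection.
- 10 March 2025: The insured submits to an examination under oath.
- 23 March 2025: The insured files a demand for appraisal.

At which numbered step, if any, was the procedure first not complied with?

Step 1: 45 days after 16 November 2024 (when the loss occurs) is 31 December 2024; 17 November 2024 is within that limit.
Step 2: 47 days after 17 November 2024 (when first notice of loss is given) is 3 January 2025; done 2 January 2025 — timely.
Step 3: the window is 13–24 days after 7 January 2025 (end of the 5-day objection period, which began when the sworn proof of loss is submitted on 2 January 2025), so 20 January 2025 through 31 January 2025; 29 January 2025 falls inside that range.
Step 4: the window is 10–28 days after 11 February 2025 (end of the 13-day response period, which began when the supporting inventory is provided on 29 January 2025), so 21 February 2025 through 11 March 2025; done 17 February 2025 — 4 days before the window opened.

Step 4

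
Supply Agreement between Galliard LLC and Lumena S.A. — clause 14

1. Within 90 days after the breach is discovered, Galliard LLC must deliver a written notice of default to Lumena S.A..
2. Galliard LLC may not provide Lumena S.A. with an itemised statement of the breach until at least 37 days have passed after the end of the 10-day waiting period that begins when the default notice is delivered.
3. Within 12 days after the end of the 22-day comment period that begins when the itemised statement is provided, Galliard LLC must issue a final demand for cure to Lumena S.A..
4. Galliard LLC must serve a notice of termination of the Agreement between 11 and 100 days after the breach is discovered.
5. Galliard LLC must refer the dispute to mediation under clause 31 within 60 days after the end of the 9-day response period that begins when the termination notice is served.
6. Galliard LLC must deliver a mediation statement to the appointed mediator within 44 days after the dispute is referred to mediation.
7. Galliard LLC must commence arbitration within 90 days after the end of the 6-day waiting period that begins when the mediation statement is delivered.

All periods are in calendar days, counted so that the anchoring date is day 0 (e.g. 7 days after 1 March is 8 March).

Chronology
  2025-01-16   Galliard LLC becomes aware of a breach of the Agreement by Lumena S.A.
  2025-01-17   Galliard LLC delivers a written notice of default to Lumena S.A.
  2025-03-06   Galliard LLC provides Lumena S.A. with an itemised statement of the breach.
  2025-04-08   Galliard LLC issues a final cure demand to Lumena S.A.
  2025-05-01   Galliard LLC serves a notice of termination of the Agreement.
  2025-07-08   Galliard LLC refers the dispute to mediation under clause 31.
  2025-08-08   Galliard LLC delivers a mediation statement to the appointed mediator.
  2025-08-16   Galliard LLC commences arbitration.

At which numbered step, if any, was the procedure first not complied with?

Step 4

Step 1 — counting 90 days from 2025-01-16 (when the breach is discovered) gives a deadline of 2025-04-16; completed 2025-01-17, before the deadline.
Step 2 — must wait 37 days from 2025-01-27 (end of the 10-day waiting period, which began when the default notice is delivered on 2025-01-17), so not before 2025-03-05; done 2025-03-06, after the minimum wait.
Step 3 — counting 12 days from 2025-03-28 (end of the 22-day comment period, which began when the itemised statement is provided on 2025-03-06) gives a deadline of 2025-04-09; done 2025-04-08 — timely.
Step 4 — 11 and 100 days from 2025-01-16 (when the breach is discovered) are 2025-01-27 and 2025-04-26 respectively; 2025-05-01 is 5 days past the end of the window.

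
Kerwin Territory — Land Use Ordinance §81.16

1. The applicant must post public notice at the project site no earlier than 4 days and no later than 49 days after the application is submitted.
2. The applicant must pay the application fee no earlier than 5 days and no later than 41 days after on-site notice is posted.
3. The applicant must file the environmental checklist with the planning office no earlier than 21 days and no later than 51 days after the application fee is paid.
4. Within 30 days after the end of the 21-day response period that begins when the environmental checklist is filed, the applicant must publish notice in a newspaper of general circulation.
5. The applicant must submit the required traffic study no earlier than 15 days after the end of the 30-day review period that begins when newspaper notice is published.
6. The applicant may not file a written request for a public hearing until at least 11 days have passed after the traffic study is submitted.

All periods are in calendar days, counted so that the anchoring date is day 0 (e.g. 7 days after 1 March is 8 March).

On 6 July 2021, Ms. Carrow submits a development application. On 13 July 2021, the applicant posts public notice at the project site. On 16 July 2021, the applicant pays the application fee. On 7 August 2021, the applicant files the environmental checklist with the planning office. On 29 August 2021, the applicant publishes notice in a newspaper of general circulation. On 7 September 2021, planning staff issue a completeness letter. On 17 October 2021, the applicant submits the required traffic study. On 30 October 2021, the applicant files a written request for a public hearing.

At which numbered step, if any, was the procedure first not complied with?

Step 2

(1) the permitted window runs from 6 July 2021 + 4 = 10 July 2021 to 6 July 2021 + 49 = 24 August 2021; done 13 July 2021 — within the window.
(2) the permitted window runs from 13 July 2021 + 5 = 18 July 2021 to 13 July 2021 + 41 = 23 August 2021; 16 July 2021 is 2 days too early.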